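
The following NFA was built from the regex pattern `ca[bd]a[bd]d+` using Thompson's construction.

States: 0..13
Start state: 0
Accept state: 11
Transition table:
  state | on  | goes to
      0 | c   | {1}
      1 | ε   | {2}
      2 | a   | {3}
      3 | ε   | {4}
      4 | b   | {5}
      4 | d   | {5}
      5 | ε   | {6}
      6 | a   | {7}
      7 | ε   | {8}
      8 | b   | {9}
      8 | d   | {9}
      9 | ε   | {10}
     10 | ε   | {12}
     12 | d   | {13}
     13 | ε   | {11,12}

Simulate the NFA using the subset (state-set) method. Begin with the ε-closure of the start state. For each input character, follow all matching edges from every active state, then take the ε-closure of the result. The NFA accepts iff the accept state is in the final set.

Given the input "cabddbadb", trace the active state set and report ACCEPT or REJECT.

Answer: REJECT

Trace:
start: ε-closure({0}) = {0}
'c' @ 1: {1,2}
'a' @ 2: {3,4}
'b' @ 3: {5,6}
'd' @ 4: {}  — state set empty
rest 'dbadb' ignored (set empty)
final: {}; accept 11 not in set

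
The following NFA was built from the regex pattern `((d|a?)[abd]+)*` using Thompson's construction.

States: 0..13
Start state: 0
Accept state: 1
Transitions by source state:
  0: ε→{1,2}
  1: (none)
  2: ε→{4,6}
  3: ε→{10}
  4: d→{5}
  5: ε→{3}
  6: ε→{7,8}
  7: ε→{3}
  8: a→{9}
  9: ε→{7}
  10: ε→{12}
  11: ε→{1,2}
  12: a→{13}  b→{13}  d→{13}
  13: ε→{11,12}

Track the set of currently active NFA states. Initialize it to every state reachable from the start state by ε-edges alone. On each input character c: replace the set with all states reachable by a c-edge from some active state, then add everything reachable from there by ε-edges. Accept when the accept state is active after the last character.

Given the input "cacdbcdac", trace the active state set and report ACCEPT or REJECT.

Answer: REJECT

Derivation:
S₀ = ε-closure({0}) = {0,1,2,3,4,6,7,8,10,12}
'c' @ 1: {}  — state set empty
rest 'acdbcdac' ignored (set empty)
final: {}; accept 1 not in set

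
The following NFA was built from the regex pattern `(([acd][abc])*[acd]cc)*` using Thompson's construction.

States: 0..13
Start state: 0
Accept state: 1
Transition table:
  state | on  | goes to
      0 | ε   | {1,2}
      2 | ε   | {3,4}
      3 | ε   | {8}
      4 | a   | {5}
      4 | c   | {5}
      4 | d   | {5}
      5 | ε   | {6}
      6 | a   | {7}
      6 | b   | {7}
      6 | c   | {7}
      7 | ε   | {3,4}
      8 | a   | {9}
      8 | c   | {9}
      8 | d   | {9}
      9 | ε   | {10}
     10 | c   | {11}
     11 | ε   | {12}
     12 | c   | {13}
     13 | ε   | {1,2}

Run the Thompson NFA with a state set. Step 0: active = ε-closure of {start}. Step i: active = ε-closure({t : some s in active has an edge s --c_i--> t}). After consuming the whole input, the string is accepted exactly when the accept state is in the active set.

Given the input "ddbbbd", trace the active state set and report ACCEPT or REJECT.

start: ε-closure({0}) = {0,1,2,3,4,8}
'd' @ 1: {5,6,9,10}
'd' @ 2: {}  — state set empty
rest 'bbbd' ignored (set empty)
final: {}; accept 1 not in set

Answer: REJECT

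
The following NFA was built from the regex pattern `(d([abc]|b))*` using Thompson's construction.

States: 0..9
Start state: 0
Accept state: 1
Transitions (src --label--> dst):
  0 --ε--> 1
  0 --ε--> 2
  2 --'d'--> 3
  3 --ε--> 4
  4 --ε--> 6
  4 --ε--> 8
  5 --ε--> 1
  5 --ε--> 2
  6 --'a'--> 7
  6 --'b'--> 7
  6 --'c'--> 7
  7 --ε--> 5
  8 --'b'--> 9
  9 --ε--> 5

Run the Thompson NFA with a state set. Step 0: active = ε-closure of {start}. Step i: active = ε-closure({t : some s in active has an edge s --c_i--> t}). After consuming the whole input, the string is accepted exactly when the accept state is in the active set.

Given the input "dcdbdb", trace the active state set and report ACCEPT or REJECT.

Answer: ACCEPT

Steps:
start: ε-closure({0}) = {0,1,2}
'd' @ 1: {3,4,6,8}
'c' @ 2: {1,2,5,7}  ✓accept
'd' @ 3: {3,4,6,8}
'b' @ 4: {1,2,5,7,9}  ✓accept
'd' @ 5: {3,4,6,8}
'b' @ 6: {1,2,5,7,9}  ✓accept
after full input: {1,2,5,7,9}  (accept=1 in)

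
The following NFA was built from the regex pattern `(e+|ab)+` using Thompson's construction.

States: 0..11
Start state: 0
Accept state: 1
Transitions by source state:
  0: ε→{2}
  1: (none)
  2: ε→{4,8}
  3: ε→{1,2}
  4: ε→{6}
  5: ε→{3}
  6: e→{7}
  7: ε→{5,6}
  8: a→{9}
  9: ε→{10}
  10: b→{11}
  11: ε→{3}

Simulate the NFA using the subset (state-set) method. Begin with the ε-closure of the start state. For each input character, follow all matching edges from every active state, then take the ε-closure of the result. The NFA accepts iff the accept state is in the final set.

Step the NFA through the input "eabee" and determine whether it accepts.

Answer: ACCEPT

Steps:
initial (ε-close {0}): {0,2,4,6,8}
'e' @ 1: {1,2,3,4,5,6,7,8}  (accept∈set)
'a' @ 2: {9,10}
'b' @ 3: {1,2,3,4,6,8,11}  (accept∈set)
'e' @ 4: {1,2,3,4,5,6,7,8}  (accept∈set)
'e' @ 5: {1,2,3,4,5,6,7,8}  (accept∈set)
end set {1,2,3,4,5,6,7,8} — state 1 in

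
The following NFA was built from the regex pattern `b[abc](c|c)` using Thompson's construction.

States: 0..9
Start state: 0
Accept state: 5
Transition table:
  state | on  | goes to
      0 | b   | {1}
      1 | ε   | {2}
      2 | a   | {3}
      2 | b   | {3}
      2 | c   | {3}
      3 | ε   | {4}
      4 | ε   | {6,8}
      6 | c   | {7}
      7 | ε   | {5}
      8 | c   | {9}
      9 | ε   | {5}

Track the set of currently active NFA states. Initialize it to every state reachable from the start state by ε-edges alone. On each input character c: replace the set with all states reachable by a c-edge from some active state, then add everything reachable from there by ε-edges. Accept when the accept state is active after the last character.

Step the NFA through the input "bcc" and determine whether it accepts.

start: ε-closure({0}) = {0}
'b' @ 1: {1,2}
'c' @ 2: {3,4,6,8}
'c' @ 3: {5,7,9}  (accept∈set)
final: {5,7,9}; accept 5 in set

Answer: ACCEPT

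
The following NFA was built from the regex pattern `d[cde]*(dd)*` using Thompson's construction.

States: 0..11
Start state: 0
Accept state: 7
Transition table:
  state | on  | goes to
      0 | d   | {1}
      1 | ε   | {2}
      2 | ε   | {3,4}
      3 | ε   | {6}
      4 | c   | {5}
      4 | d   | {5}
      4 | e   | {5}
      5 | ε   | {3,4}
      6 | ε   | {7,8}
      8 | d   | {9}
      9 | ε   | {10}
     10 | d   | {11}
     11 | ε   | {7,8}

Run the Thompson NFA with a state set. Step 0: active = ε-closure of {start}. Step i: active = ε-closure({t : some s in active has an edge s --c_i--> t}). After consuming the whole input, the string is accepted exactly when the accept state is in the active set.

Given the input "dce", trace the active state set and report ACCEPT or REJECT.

Answer: ACCEPT

Trace:
initial (ε-close {0}): {0}
'd' @ 1: {1,2,3,4,6,7,8}  (accept∈set)
'c' @ 2: {3,4,5,6,7,8}  (accept∈set)
'e' @ 3: {3,4,5,6,7,8}  (accept∈set)
final: {3,4,5,6,7,8}; accept 7 in set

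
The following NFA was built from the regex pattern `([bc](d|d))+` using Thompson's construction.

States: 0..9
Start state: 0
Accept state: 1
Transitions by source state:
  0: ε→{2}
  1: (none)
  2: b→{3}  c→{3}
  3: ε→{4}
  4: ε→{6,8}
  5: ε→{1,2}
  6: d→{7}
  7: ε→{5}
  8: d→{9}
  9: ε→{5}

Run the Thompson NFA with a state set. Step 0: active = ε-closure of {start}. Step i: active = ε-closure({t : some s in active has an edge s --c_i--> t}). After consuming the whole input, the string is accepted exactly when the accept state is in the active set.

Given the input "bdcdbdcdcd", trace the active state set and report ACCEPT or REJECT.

Answer: ACCEPT

Derivation:
S₀ = ε-closure({0}) = {0,2}
'b' @ 1: {3,4,6,8}
'd' @ 2: {1,2,5,7,9}  [accepting]
'c' @ 3: {3,4,6,8}
'd' @ 4: {1,2,5,7,9}  [accepting]
'b' @ 5: {3,4,6,8}
'd' @ 6: {1,2,5,7,9}  [accepting]
'c' @ 7: {3,4,6,8}
'd' @ 8: {1,2,5,7,9}  [accepting]
'c' @ 9: {3,4,6,8}
'd' @ 10: {1,2,5,7,9}  [accepting]
after full input: {1,2,5,7,9}  (accept=1 in)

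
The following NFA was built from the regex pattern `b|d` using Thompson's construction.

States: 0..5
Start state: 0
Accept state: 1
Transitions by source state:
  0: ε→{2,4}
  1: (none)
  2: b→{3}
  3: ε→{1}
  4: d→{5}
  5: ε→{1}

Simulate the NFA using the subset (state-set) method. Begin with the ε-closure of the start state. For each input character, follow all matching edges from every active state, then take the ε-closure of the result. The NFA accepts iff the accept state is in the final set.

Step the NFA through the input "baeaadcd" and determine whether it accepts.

Answer: REJECT

Derivation:
S₀ = ε-closure({0}) = {0,2,4}
'b' @ 1: {1,3}  ✓accept
'a' @ 2: {}  — no active states
rest 'eaadcd' ignored (set empty)
after full input: {}  (accept=1 not in)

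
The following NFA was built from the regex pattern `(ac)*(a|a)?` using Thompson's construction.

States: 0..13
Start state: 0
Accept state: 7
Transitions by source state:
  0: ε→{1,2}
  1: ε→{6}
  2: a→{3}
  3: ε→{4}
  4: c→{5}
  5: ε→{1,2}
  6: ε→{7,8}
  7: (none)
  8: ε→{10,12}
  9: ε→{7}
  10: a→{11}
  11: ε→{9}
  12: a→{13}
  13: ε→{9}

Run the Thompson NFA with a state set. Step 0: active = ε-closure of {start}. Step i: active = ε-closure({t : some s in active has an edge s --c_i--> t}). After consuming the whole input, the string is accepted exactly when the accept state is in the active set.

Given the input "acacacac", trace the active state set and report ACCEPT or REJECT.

Answer: ACCEPT

Steps:
initial (ε-close {0}): {0,1,2,6,7,8,10,12}
'a' @ 1: {3,4,7,9,11,13}  [accepting]
'c' @ 2: {1,2,5,6,7,8,10,12}  [accepting]
'a' @ 3: {3,4,7,9,11,13}  [accepting]
'c' @ 4: {1,2,5,6,7,8,10,12}  [accepting]
'a' @ 5: {3,4,7,9,11,13}  [accepting]
'c' @ 6: {1,2,5,6,7,8,10,12}  [accepting]
'a' @ 7: {3,4,7,9,11,13}  [accepting]
'c' @ 8: {1,2,5,6,7,8,10,12}  [accepting]
final: {1,2,5,6,7,8,10,12}; accept 7 in set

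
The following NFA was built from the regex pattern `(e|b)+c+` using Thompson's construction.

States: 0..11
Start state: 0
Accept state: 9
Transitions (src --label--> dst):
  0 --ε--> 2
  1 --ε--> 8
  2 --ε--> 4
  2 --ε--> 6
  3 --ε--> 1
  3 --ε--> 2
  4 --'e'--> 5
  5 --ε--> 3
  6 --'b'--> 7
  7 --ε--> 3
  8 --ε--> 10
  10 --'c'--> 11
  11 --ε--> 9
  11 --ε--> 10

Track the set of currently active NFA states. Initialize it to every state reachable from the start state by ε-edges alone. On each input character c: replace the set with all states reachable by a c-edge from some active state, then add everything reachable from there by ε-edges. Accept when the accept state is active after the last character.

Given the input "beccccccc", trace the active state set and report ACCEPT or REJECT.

Answer: ACCEPT

Steps:
initial (ε-close {0}): {0,2,4,6}
'b' @ 1: {1,2,3,4,6,7,8,10}
'e' @ 2: {1,2,3,4,5,6,8,10}
'c' @ 3: {9,10,11}  (accept∈set)
'c' @ 4: {9,10,11}  (accept∈set)
'c' @ 5: {9,10,11}  (accept∈set)
'c' @ 6: {9,10,11}  (accept∈set)
'c' @ 7: {9,10,11}  (accept∈set)
'c' @ 8: {9,10,11}  (accept∈set)
'c' @ 9: {9,10,11}  (accept∈set)
final: {9,10,11}; accept 9 in set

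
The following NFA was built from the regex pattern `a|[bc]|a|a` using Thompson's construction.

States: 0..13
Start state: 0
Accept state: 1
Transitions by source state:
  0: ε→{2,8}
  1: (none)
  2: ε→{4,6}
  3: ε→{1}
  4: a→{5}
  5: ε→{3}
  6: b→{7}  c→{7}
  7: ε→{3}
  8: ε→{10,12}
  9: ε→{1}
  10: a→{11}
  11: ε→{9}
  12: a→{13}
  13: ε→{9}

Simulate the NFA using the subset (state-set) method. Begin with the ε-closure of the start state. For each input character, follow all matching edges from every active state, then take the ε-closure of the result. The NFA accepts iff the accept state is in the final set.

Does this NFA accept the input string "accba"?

start: ε-closure({0}) = {0,2,4,6,8,10,12}
'a' @ 1: {1,3,5,9,11,13}  (accept∈set)
'c' @ 2: {}  — state set empty
rest 'cba' ignored (set empty)
final: {}; accept 1 not in set

Answer: REJECT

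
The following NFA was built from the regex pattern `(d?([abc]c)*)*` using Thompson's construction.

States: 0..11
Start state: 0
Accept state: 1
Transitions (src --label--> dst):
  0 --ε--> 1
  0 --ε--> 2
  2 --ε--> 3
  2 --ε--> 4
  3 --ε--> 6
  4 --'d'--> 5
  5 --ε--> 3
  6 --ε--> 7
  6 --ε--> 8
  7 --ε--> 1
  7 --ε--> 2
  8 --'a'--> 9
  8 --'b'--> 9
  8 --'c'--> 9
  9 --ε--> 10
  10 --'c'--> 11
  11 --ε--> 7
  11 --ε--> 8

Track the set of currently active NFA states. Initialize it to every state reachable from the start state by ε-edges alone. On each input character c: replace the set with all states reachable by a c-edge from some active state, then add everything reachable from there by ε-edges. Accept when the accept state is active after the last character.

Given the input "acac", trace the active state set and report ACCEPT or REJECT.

initial (ε-close {0}): {0,1,2,3,4,6,7,8}
'a' @ 1: {9,10}
'c' @ 2: {1,2,3,4,6,7,8,11}  [accepting]
'a' @ 3: {9,10}
'c' @ 4: {1,2,3,4,6,7,8,11}  [accepting]
end set {1,2,3,4,6,7,8,11} — state 1 in

Answer: ACCEPT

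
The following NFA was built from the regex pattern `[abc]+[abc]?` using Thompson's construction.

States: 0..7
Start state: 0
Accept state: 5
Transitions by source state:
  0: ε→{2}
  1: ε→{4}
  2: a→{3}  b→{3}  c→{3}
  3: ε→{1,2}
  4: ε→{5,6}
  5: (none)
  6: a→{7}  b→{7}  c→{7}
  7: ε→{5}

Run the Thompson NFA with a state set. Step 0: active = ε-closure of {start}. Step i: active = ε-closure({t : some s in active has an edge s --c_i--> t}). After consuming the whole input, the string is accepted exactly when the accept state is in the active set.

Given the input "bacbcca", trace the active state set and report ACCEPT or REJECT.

initial (ε-close {0}): {0,2}
'b' @ 1: {1,2,3,4,5,6}  (accept∈set)
'a' @ 2: {1,2,3,4,5,6,7}  (accept∈set)
'c' @ 3: {1,2,3,4,5,6,7}  (accept∈set)
'b' @ 4: {1,2,3,4,5,6,7}  (accept∈set)
'c' @ 5: {1,2,3,4,5,6,7}  (accept∈set)
'c' @ 6: {1,2,3,4,5,6,7}  (accept∈set)
'a' @ 7: {1,2,3,4,5,6,7}  (accept∈set)
after full input: {1,2,3,4,5,6,7}  (accept=5 in)

Answer: ACCEPT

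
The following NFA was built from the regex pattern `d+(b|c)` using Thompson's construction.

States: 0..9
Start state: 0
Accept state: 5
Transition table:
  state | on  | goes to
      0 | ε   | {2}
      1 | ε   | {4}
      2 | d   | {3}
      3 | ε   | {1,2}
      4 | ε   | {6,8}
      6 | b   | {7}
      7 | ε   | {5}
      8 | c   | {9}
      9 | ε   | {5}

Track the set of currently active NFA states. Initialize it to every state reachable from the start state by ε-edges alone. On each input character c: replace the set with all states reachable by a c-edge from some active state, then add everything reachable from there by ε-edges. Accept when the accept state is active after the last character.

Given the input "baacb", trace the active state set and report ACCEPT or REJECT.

Answer: REJECT

Trace:
initial (ε-close {0}): {0,2}
'b' @ 1: {}  — state set empty
rest 'aacb' ignored (set empty)
final: {}; accept 5 not in set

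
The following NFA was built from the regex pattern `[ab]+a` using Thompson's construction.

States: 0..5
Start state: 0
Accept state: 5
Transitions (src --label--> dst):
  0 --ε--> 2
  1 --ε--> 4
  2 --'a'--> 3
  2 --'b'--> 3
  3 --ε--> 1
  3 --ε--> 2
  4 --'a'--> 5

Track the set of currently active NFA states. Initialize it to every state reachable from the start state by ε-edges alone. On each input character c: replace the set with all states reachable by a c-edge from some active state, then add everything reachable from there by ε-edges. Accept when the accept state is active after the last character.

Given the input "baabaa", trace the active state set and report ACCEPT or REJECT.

start: ε-closure({0}) = {0,2}
'b' @ 1: {1,2,3,4}
'a' @ 2: {1,2,3,4,5}  [accepting]
'a' @ 3: {1,2,3,4,5}  [accepting]
'b' @ 4: {1,2,3,4}
'a' @ 5: {1,2,3,4,5}  [accepting]
'a' @ 6: {1,2,3,4,5}  [accepting]
after full input: {1,2,3,4,5}  (accept=5 in)

Answer: ACCEPT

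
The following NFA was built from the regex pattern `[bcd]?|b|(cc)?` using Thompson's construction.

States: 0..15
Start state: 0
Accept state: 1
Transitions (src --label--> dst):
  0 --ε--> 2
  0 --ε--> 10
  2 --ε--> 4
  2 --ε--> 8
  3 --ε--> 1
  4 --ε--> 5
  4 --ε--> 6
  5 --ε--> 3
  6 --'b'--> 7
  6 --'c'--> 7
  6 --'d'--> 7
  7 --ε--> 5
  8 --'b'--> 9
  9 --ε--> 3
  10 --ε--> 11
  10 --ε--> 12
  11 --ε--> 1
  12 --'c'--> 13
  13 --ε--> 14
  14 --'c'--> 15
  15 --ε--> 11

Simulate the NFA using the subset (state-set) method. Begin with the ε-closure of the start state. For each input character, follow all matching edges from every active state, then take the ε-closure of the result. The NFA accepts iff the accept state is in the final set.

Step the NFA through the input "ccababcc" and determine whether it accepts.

Answer: REJECT

Derivation:
S₀ = ε-closure({0}) = {0,1,2,3,4,5,6,8,10,11,12}
'c' @ 1: {1,3,5,7,13,14}  [accepting]
'c' @ 2: {1,11,15}  [accepting]
'a' @ 3: {}  — no active states
rest 'babcc' ignored (set empty)
after full input: {}  (accept=1 not in)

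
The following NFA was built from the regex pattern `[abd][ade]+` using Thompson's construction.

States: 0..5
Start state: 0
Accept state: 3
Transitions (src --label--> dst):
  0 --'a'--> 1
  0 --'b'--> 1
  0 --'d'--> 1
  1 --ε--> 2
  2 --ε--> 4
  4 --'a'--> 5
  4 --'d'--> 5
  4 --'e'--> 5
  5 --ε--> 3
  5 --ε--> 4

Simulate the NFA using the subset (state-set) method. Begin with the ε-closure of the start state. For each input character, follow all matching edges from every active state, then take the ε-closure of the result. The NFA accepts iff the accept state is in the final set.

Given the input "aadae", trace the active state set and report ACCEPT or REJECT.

initial (ε-close {0}): {0}
'a' @ 1: {1,2,4}
'a' @ 2: {3,4,5}  [accepting]
'd' @ 3: {3,4,5}  [accepting]
'a' @ 4: {3,4,5}  [accepting]
'e' @ 5: {3,4,5}  [accepting]
end set {3,4,5} — state 3 in

Answer: ACCEPT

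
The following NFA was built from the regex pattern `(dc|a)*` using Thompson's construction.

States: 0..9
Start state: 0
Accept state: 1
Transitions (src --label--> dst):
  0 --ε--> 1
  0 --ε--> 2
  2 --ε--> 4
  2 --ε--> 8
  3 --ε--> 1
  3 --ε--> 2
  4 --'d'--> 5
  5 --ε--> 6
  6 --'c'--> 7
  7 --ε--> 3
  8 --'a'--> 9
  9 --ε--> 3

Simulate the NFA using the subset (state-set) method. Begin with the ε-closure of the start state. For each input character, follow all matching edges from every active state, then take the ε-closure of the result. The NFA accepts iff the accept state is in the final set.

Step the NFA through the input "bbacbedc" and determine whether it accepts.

S₀ = ε-closure({0}) = {0,1,2,4,8}
'b' @ 1: {}  — dead — no transitions
rest 'bacbedc' ignored (set empty)
after full input: {}  (accept=1 not in)

Answer: REJECT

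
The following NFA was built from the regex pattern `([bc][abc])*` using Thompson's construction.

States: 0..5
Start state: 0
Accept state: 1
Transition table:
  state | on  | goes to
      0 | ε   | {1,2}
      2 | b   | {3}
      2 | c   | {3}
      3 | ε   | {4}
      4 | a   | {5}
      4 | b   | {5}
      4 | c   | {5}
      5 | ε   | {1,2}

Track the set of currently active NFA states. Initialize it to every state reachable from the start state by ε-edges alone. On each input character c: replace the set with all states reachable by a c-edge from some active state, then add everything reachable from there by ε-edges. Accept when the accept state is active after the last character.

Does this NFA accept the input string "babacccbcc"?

Answer: ACCEPT

Derivation:
S₀ = ε-closure({0}) = {0,1,2}
'b' @ 1: {3,4}
'a' @ 2: {1,2,5}  ✓accept
'b' @ 3: {3,4}
'a' @ 4: {1,2,5}  ✓accept
'c' @ 5: {3,4}
'c' @ 6: {1,2,5}  ✓accept
'c' @ 7: {3,4}
'b' @ 8: {1,2,5}  ✓accept
'c' @ 9: {3,4}
'c' @ 10: {1,2,5}  ✓accept
after full input: {1,2,5}  (accept=1 in)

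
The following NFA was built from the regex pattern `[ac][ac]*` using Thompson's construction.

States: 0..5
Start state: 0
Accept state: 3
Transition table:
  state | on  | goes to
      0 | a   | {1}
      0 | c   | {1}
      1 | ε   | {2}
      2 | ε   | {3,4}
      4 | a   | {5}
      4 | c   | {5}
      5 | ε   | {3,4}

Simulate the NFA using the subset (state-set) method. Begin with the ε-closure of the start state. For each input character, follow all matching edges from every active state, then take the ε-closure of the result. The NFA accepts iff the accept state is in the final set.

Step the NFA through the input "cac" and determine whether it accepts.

initial (ε-close {0}): {0}
'c' @ 1: {1,2,3,4}  [accepting]
'a' @ 2: {3,4,5}  [accepting]
'c' @ 3: {3,4,5}  [accepting]
after full input: {3,4,5}  (accept=3 in)

Answer: ACCEPT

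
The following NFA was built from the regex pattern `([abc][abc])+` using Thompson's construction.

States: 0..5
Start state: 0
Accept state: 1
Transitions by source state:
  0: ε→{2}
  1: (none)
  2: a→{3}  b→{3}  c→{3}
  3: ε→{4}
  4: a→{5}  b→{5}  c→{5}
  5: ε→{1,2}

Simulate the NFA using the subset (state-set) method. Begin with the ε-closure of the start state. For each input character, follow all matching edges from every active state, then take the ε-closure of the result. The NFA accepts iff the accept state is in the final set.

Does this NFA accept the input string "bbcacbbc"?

start: ε-closure({0}) = {0,2}
'b' @ 1: {3,4}
'b' @ 2: {1,2,5}  ✓accept
'c' @ 3: {3,4}
'a' @ 4: {1,2,5}  ✓accept
'c' @ 5: {3,4}
'b' @ 6: {1,2,5}  ✓accept
'b' @ 7: {3,4}
'c' @ 8: {1,2,5}  ✓accept
final: {1,2,5}; accept 1 in set

Answer: ACCEPT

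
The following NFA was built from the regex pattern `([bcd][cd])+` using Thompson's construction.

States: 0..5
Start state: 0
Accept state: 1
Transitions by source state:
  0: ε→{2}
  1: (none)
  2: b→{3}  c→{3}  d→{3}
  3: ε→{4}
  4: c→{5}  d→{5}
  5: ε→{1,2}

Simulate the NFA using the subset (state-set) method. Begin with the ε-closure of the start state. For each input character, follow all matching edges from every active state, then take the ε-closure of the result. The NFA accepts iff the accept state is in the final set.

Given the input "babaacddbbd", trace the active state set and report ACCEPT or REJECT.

Answer: REJECT

Trace:
start: ε-closure({0}) = {0,2}
'b' @ 1: {3,4}
'a' @ 2: {}  — no active states
rest 'baacddbbd' ignored (set empty)
final: {}; accept 1 not in set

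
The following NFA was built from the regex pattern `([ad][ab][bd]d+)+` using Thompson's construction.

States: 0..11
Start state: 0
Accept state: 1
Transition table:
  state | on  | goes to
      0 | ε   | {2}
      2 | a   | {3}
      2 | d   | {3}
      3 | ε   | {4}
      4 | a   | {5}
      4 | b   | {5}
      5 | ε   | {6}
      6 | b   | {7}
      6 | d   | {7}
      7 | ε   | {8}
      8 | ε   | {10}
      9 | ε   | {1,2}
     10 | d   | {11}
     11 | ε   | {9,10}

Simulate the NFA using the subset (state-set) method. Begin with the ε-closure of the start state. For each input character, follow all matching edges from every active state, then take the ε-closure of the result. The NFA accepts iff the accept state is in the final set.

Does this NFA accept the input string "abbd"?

start: ε-closure({0}) = {0,2}
'a' @ 1: {3,4}
'b' @ 2: {5,6}
'b' @ 3: {7,8,10}
'd' @ 4: {1,2,9,10,11}  ✓accept
end set {1,2,9,10,11} — state 1 in

Answer: ACCEPT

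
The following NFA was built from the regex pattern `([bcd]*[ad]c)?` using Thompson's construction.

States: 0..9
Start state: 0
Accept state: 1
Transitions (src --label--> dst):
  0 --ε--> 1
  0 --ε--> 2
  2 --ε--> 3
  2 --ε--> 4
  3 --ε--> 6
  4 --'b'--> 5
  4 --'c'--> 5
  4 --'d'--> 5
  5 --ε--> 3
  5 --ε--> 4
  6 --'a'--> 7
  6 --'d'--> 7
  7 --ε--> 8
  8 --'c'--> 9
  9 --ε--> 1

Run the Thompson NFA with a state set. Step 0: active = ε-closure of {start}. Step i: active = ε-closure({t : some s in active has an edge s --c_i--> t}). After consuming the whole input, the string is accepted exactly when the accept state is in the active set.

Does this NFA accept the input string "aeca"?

Answer: REJECT

Steps:
S₀ = ε-closure({0}) = {0,1,2,3,4,6}
'a' @ 1: {7,8}
'e' @ 2: {}  — state set empty
rest 'ca' ignored (set empty)
end set {} — state 1 not in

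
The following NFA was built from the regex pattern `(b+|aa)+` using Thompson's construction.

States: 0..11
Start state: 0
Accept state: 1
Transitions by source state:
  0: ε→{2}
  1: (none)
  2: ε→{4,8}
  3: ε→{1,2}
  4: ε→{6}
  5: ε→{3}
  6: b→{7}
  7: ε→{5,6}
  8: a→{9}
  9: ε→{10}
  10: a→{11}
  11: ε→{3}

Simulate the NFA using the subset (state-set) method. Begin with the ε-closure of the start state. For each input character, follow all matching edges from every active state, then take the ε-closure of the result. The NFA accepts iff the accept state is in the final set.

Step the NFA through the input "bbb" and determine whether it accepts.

Answer: ACCEPT

Steps:
S₀ = ε-closure({0}) = {0,2,4,6,8}
'b' @ 1: {1,2,3,4,5,6,7,8}  ✓accept
'b' @ 2: {1,2,3,4,5,6,7,8}  ✓accept
'b' @ 3: {1,2,3,4,5,6,7,8}  ✓accept
end set {1,2,3,4,5,6,7,8} — state 1 in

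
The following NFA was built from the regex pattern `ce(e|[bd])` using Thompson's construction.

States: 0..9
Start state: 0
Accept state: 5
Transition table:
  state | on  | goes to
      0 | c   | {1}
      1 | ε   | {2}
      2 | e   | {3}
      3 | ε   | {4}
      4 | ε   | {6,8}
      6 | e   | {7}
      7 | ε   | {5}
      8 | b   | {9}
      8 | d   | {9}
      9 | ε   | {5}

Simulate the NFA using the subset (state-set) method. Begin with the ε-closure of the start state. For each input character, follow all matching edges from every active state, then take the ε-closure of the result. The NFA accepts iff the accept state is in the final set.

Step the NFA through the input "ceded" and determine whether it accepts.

initial (ε-close {0}): {0}
'c' @ 1: {1,2}
'e' @ 2: {3,4,6,8}
'd' @ 3: {5,9}  (accept∈set)
'e' @ 4: {}  — dead — no transitions
rest 'd' ignored (set empty)
final: {}; accept 5 not in set

Answer: REJECT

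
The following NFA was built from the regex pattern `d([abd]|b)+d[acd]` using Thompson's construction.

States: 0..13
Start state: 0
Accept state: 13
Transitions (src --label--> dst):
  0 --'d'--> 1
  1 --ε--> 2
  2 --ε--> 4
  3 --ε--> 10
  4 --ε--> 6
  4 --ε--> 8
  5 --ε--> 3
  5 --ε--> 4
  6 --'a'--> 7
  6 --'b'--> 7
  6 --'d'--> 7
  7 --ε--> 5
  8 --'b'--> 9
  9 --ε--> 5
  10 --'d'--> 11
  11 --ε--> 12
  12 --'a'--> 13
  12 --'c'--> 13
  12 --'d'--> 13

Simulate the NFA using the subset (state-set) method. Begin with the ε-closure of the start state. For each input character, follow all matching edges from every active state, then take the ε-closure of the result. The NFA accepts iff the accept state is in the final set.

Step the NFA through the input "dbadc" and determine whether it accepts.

Answer: ACCEPT

Steps:
S₀ = ε-closure({0}) = {0}
'd' @ 1: {1,2,4,6,8}
'b' @ 2: {3,4,5,6,7,8,9,10}
'a' @ 3: {3,4,5,6,7,8,10}
'd' @ 4: {3,4,5,6,7,8,10,11,12}
'c' @ 5: {13}  ✓accept
end set {13} — state 13 in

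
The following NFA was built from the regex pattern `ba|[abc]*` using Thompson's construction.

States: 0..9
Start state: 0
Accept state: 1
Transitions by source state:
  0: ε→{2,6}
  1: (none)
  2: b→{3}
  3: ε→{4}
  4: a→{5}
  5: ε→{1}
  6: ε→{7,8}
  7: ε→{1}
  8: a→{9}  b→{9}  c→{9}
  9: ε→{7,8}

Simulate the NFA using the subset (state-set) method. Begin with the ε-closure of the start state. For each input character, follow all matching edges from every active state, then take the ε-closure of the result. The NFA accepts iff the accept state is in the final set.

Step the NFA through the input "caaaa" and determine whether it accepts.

S₀ = ε-closure({0}) = {0,1,2,6,7,8}
'c' @ 1: {1,7,8,9}  [accepting]
'a' @ 2: {1,7,8,9}  [accepting]
'a' @ 3: {1,7,8,9}  [accepting]
'a' @ 4: {1,7,8,9}  [accepting]
'a' @ 5: {1,7,8,9}  [accepting]
end set {1,7,8,9} — state 1 in

Answer: ACCEPT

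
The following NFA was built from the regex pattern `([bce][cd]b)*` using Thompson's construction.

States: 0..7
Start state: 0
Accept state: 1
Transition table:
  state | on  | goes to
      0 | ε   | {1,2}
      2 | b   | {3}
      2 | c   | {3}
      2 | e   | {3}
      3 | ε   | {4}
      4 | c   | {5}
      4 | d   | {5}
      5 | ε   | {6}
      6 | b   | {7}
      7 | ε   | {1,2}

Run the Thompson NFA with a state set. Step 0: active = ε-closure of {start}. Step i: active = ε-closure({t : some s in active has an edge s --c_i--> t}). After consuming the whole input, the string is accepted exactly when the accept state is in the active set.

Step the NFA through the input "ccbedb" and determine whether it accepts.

S₀ = ε-closure({0}) = {0,1,2}
'c' @ 1: {3,4}
'c' @ 2: {5,6}
'b' @ 3: {1,2,7}  ✓accept
'e' @ 4: {3,4}
'd' @ 5: {5,6}
'b' @ 6: {1,2,7}  ✓accept
after full input: {1,2,7}  (accept=1 in)

Answer: ACCEPT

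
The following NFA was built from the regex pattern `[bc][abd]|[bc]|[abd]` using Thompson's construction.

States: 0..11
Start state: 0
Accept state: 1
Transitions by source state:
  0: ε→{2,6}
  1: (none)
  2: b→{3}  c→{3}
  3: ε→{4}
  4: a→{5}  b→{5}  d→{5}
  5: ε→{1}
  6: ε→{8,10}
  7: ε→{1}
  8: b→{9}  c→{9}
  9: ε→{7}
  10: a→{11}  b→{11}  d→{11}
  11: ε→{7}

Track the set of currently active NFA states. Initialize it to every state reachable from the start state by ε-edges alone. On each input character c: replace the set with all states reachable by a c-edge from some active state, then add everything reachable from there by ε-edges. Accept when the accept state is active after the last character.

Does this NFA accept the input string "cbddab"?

S₀ = ε-closure({0}) = {0,2,6,8,10}
'c' @ 1: {1,3,4,7,9}  (accept∈set)
'b' @ 2: {1,5}  (accept∈set)
'd' @ 3: {}  — dead — no transitions
rest 'dab' ignored (set empty)
end set {} — state 1 not in

Answer: REJECT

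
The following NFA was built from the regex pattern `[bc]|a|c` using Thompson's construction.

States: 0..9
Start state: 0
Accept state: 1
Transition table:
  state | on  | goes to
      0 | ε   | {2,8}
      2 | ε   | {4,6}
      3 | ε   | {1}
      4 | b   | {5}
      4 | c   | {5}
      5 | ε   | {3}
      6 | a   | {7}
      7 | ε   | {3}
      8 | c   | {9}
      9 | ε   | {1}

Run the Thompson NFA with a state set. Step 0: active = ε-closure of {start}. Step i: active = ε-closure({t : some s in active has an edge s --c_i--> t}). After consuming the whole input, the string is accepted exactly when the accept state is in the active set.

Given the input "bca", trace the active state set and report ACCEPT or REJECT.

S₀ = ε-closure({0}) = {0,2,4,6,8}
'b' @ 1: {1,3,5}  (accept∈set)
'c' @ 2: {}  — dead — no transitions
rest 'a' ignored (set empty)
final: {}; accept 1 not in set

Answer: REJECT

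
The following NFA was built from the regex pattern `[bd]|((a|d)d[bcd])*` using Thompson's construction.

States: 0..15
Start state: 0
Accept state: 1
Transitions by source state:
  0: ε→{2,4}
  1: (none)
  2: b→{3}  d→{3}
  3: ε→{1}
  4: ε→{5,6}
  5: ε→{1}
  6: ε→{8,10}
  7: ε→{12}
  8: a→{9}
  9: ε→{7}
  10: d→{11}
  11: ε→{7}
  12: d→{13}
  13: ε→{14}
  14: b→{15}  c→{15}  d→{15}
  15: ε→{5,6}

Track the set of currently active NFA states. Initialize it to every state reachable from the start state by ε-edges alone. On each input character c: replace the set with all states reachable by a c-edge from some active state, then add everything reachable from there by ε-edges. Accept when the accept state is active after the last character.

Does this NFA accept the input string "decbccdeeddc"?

Answer: REJECT

Derivation:
S₀ = ε-closure({0}) = {0,1,2,4,5,6,8,10}
'd' @ 1: {1,3,7,11,12}  (accept∈set)
'e' @ 2: {}  — dead — no transitions
rest 'cbccdeeddc' ignored (set empty)
end set {} — state 1 not in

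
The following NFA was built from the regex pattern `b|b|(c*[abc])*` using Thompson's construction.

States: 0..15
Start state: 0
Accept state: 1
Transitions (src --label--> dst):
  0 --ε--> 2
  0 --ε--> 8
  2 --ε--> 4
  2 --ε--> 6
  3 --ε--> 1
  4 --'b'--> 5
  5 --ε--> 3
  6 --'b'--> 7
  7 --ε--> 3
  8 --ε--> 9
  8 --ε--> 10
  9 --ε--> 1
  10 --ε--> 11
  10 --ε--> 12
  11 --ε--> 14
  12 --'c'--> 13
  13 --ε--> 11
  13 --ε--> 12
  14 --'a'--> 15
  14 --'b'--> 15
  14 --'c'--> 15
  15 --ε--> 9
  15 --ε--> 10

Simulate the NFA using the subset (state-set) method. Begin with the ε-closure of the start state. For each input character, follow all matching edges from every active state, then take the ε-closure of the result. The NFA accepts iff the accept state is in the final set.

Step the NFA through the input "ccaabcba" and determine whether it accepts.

Answer: ACCEPT

Derivation:
S₀ = ε-closure({0}) = {0,1,2,4,6,8,9,10,11,12,14}
'c' @ 1: {1,9,10,11,12,13,14,15}  ✓accept
'c' @ 2: {1,9,10,11,12,13,14,15}  ✓accept
'a' @ 3: {1,9,10,11,12,14,15}  ✓accept
'a' @ 4: {1,9,10,11,12,14,15}  ✓accept
'b' @ 5: {1,9,10,11,12,14,15}  ✓accept
'c' @ 6: {1,9,10,11,12,13,14,15}  ✓accept
'b' @ 7: {1,9,10,11,12,14,15}  ✓accept
'a' @ 8: {1,9,10,11,12,14,15}  ✓accept
final: {1,9,10,11,12,14,15}; accept 1 in set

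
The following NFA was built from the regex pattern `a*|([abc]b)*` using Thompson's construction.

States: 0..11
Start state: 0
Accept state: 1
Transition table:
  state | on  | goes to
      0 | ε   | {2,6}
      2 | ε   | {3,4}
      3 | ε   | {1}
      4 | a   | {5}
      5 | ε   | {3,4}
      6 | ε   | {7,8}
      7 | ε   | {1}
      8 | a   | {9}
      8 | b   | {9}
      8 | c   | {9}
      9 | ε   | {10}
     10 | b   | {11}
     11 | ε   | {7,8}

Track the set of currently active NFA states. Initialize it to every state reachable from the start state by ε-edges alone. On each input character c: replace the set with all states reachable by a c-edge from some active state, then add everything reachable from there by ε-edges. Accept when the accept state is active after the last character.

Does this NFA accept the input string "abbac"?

Answer: REJECT

Steps:
S₀ = ε-closure({0}) = {0,1,2,3,4,6,7,8}
'a' @ 1: {1,3,4,5,9,10}  ✓accept
'b' @ 2: {1,7,8,11}  ✓accept
'b' @ 3: {9,10}
'a' @ 4: {}  — dead — no transitions
rest 'c' ignored (set empty)
end set {} — state 1 not in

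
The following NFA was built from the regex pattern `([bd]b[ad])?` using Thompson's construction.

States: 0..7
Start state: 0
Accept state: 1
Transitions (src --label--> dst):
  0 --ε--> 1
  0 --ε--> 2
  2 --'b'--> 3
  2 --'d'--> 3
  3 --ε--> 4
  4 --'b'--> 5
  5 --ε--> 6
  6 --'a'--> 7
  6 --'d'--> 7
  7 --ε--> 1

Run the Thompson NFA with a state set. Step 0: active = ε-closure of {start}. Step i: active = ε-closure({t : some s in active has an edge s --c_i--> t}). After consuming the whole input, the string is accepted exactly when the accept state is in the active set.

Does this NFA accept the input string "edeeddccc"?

initial (ε-close {0}): {0,1,2}
'e' @ 1: {}  — no active states
rest 'deeddccc' ignored (set empty)
after full input: {}  (accept=1 not in)

Answer: REJECT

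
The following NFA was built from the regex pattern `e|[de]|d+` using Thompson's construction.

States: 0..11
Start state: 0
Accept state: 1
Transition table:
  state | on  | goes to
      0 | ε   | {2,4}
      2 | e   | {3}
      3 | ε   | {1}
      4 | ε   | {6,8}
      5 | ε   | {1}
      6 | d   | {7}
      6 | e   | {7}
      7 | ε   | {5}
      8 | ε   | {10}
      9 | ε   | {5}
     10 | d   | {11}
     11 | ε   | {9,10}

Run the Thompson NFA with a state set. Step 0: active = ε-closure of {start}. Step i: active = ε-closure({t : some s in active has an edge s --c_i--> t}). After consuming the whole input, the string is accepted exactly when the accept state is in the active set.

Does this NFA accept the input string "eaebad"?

S₀ = ε-closure({0}) = {0,2,4,6,8,10}
'e' @ 1: {1,3,5,7}  [accepting]
'a' @ 2: {}  — dead — no transitions
rest 'ebad' ignored (set empty)
final: {}; accept 1 not in set

Answer: REJECT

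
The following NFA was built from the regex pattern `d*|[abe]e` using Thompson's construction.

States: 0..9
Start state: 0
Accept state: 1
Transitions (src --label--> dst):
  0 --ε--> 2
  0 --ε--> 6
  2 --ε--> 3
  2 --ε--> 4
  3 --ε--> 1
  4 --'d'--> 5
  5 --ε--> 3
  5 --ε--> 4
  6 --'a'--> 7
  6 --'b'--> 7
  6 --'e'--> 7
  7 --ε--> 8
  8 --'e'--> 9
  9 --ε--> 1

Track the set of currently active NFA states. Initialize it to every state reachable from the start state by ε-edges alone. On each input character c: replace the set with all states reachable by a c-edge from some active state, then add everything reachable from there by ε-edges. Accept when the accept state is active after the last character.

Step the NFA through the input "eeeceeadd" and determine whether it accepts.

S₀ = ε-closure({0}) = {0,1,2,3,4,6}
'e' @ 1: {7,8}
'e' @ 2: {1,9}  (accept∈set)
'e' @ 3: {}  — state set empty
rest 'ceeadd' ignored (set empty)
end set {} — state 1 not in

Answer: REJECT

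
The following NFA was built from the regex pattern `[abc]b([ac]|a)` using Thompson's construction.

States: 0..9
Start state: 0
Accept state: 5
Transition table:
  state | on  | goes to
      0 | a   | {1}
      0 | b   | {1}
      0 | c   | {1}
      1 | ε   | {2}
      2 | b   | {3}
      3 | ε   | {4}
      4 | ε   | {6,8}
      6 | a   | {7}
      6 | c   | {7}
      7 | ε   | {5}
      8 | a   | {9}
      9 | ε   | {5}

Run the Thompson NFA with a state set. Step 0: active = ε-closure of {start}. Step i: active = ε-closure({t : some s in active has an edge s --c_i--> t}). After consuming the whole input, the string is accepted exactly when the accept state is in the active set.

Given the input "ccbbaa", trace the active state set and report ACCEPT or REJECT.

S₀ = ε-closure({0}) = {0}
'c' @ 1: {1,2}
'c' @ 2: {}  — no active states
rest 'bbaa' ignored (set empty)
final: {}; accept 5 not in set

Answer: REJECT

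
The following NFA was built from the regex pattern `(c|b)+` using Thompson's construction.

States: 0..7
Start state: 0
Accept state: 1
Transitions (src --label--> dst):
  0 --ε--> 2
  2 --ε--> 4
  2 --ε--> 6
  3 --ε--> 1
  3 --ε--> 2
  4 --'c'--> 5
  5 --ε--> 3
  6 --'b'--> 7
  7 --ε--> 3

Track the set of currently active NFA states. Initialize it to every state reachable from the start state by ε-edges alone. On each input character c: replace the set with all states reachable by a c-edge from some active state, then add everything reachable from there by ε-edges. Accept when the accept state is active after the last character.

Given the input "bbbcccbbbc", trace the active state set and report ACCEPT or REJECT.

Answer: ACCEPT

Derivation:
initial (ε-close {0}): {0,2,4,6}
'b' @ 1: {1,2,3,4,6,7}  ✓accept
'b' @ 2: {1,2,3,4,6,7}  ✓accept
'b' @ 3: {1,2,3,4,6,7}  ✓accept
'c' @ 4: {1,2,3,4,5,6}  ✓accept
'c' @ 5: {1,2,3,4,5,6}  ✓accept
'c' @ 6: {1,2,3,4,5,6}  ✓accept
'b' @ 7: {1,2,3,4,6,7}  ✓accept
'b' @ 8: {1,2,3,4,6,7}  ✓accept
'b' @ 9: {1,2,3,4,6,7}  ✓accept
'c' @ 10: {1,2,3,4,5,6}  ✓accept
after full input: {1,2,3,4,5,6}  (accept=1 in)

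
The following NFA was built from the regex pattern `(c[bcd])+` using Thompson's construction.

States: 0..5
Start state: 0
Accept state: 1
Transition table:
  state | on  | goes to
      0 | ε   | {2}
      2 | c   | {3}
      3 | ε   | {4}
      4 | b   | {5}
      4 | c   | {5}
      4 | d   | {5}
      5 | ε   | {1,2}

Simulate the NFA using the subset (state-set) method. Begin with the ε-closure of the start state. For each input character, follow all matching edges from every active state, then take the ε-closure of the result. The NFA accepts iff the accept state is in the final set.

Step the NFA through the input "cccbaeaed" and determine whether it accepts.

initial (ε-close {0}): {0,2}
'c' @ 1: {3,4}
'c' @ 2: {1,2,5}  (accept∈set)
'c' @ 3: {3,4}
'b' @ 4: {1,2,5}  (accept∈set)
'a' @ 5: {}  — no active states
rest 'eaed' ignored (set empty)
after full input: {}  (accept=1 not in)

Answer: REJECT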